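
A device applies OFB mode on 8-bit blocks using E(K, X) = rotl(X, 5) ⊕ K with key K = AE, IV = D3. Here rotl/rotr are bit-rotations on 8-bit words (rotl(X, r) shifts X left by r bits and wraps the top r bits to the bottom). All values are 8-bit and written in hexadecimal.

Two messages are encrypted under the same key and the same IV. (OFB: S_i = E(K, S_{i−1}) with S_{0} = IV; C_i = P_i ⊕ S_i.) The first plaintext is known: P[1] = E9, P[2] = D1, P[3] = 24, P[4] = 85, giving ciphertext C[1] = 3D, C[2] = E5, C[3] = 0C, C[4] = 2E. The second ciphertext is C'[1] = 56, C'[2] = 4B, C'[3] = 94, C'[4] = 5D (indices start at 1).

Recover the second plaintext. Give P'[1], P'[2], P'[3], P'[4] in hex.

In OFB with a reused IV, both messages share the same keystream S_i, so C_i ⊕ C'_i = P_i ⊕ P'_i and thus P'_i = P_i ⊕ C_i ⊕ C'_i.
P'[1]: E9 ⊕ 3D ⊕ 56 = 82.
P'[2]: D1 ⊕ E5 ⊕ 4B = 7F.
P'[3]: 24 ⊕ 0C ⊕ 94 = BC.
P'[4]: 85 ⊕ 2E ⊕ 5D = F6.

P'[1] = 82, P'[2] = 7F, P'[3] = BC, P'[4] = F6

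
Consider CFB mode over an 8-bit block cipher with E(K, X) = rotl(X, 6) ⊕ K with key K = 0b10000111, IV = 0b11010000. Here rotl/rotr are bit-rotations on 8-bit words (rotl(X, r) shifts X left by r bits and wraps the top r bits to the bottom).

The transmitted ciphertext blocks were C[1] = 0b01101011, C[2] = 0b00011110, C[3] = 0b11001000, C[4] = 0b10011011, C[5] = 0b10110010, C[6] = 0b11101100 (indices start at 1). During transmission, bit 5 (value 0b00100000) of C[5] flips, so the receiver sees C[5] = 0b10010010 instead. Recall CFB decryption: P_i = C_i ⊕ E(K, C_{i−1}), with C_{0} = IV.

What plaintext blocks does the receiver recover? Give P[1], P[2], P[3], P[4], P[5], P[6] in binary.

Only C[5] changed, to 0b10010010. In CFB, a change in C_i flips the same bit in P_i and garbles P_{i+1}. Decrypting the received ciphertext:
P[1]: E(K, 0b11010000) = 0b10110011; 0b01101011 ⊕ 0b10110011 = 0b11011000.
P[2]: E(K, 0b01101011) = 0b01011101; 0b00011110 ⊕ 0b01011101 = 0b01000011.
P[3]: E(K, 0b00011110) = 0b00000000; 0b11001000 ⊕ 0b00000000 = 0b11001000.
P[4]: E(K, 0b11001000) = 0b10110101; 0b10011011 ⊕ 0b10110101 = 0b00101110.
P[5]: E(K, 0b10011011) = 0b01100001; 0b10010010 ⊕ 0b01100001 = 0b11110011.
P[6]: E(K, 0b10010010) = 0b00100011; 0b11101100 ⊕ 0b00100011 = 0b11001111.
Blocks that differ from the original plaintext: P[5], P[6].

P[1] = 0b11011000, P[2] = 0b01000011, P[3] = 0b11001000, P[4] = 0b00101110, P[5] = 0b11110011, P[6] = 0b11001111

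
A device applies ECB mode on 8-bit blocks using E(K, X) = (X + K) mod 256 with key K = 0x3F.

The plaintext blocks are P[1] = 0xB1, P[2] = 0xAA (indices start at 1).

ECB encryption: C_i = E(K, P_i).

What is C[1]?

C[1] = 0xF0

C[1]: E(K, 0xB1) = 0xF0.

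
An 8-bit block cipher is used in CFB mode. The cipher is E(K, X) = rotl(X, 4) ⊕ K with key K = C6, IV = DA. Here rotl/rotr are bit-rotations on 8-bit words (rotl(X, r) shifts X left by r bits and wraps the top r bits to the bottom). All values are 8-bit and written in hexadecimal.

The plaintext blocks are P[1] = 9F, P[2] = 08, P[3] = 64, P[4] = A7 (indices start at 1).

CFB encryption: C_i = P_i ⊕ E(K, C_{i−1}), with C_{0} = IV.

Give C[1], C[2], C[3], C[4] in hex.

C[1] = F4, C[2] = 81, C[3] = BA, C[4] = CA

C[1]: E(K, DA) = 6B; 9F ⊕ 6B = F4.
C[2]: E(K, F4) = 89; 08 ⊕ 89 = 81.
C[3]: E(K, 81) = DE; 64 ⊕ DE = BA.
C[4]: E(K, BA) = 6D; A7 ⊕ 6D = CA.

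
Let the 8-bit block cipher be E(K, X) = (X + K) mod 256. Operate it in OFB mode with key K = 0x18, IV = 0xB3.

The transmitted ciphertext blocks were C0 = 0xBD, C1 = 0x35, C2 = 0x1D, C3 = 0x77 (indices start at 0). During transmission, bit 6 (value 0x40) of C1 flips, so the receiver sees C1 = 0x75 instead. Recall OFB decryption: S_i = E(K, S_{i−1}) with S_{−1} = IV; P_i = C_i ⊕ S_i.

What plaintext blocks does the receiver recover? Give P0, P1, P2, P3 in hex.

Only C1 changed, to 0x75. In OFB, a change in C_i flips the same bit in P_i only; the keystream is unaffected. Decrypting the received ciphertext:
P0: S = E(K, 0xB3) = 0xCB; 0xBD ⊕ 0xCB = 0x76.
P1: S = E(K, 0xCB) = 0xE3; 0x75 ⊕ 0xE3 = 0x96.
P2: S = E(K, 0xE3) = 0xFB; 0x1D ⊕ 0xFB = 0xE6.
P3: S = E(K, 0xFB) = 0x13; 0x77 ⊕ 0x13 = 0x64.
Blocks that differ from the original plaintext: P1.

P0 = 0x76, P1 = 0x96, P2 = 0xE6, P3 = 0x64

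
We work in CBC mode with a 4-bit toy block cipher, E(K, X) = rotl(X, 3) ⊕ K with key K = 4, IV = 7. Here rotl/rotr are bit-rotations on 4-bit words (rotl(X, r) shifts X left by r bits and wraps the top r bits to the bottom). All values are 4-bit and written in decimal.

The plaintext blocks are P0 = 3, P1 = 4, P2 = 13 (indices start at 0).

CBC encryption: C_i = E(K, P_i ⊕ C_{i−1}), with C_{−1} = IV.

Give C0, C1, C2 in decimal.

C0 = 6, C1 = 5, C2 = 0

C0: P0 ⊕ 7 = 4; E(K, 4) = 6.
C1: P1 ⊕ 6 = 2; E(K, 2) = 5.
C2: P2 ⊕ 5 = 8; E(K, 8) = 0.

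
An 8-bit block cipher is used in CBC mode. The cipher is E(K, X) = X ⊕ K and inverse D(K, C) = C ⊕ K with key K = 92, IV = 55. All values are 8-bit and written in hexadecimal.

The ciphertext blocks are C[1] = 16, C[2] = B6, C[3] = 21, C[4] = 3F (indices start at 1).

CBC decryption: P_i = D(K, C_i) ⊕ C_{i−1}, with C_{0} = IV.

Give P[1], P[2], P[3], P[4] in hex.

P[1]: D(K, 16) = 84; 84 ⊕ 55 = D1.
P[2]: D(K, B6) = 24; 24 ⊕ 16 = 32.
P[3]: D(K, 21) = B3; B3 ⊕ B6 = 05.
P[4]: D(K, 3F) = AD; AD ⊕ 21 = 8C.

P[1] = D1, P[2] = 32, P[3] = 05, P[4] = 8C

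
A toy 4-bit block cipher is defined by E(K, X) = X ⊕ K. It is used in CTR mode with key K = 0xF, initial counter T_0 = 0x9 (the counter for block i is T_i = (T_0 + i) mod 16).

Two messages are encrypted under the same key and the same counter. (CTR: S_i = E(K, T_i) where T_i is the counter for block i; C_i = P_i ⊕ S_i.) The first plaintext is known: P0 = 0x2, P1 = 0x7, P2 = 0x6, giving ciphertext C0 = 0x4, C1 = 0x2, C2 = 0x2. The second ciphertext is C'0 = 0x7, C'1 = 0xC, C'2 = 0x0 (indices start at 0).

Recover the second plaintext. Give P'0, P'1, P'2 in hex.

P'0 = 0x1, P'1 = 0x9, P'2 = 0x4

In CTR with a reused counter, both messages share the same keystream S_i, so C_i ⊕ C'_i = P_i ⊕ P'_i and thus P'_i = P_i ⊕ C_i ⊕ C'_i.
P'0: 0x2 ⊕ 0x4 ⊕ 0x7 = 0x1.
P'1: 0x7 ⊕ 0x2 ⊕ 0xC = 0x9.
P'2: 0x6 ⊕ 0x2 ⊕ 0x0 = 0x4.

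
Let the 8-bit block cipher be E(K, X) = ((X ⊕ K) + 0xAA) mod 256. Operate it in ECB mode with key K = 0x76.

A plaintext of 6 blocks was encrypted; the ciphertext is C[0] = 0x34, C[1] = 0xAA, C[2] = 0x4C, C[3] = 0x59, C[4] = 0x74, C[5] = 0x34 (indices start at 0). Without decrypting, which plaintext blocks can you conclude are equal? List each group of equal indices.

ECB encrypts each block independently with the same key, so equal ciphertext blocks imply equal plaintext blocks.
C[0] = C[5] = 0x34, so P[0] = P[5].

P[0] = P[5]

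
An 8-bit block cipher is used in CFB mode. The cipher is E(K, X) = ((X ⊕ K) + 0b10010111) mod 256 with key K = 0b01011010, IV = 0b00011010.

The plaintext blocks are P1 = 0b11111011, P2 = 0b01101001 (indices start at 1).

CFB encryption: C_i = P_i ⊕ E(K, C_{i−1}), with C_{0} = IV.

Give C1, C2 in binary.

C1: E(K, 0b00011010) = 0b11010111; 0b11111011 ⊕ 0b11010111 = 0b00101100.
C2: E(K, 0b00101100) = 0b00001101; 0b01101001 ⊕ 0b00001101 = 0b01100100.

C1 = 0b00101100, C2 = 0b01100100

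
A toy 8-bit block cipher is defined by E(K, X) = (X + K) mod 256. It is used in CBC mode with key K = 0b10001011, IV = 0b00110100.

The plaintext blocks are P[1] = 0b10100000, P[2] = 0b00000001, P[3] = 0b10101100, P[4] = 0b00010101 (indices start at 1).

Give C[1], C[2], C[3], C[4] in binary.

CBC encryption: C_i = E(K, P_i ⊕ C_{i−1}), with C_{0} = IV.
C[1]: P[1] ⊕ 0b00110100 = 0b10010100; E(K, 0b10010100) = 0b00011111.
C[2]: P[2] ⊕ 0b00011111 = 0b00011110; E(K, 0b00011110) = 0b10101001.
C[3]: P[3] ⊕ 0b10101001 = 0b00000101; E(K, 0b00000101) = 0b10010000.
C[4]: P[4] ⊕ 0b10010000 = 0b10000101; E(K, 0b10000101) = 0b00010000.

C[1] = 0b00011111, C[2] = 0b10101001, C[3] = 0b10010000, C[4] = 0b00010000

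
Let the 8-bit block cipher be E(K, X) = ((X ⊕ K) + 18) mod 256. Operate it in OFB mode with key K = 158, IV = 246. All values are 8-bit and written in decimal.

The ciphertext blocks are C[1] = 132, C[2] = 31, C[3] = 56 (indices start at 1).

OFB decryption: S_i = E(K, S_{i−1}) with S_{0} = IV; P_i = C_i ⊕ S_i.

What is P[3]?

P[3] = 66

P[1]: S = E(K, 246) = 122; 132 ⊕ 122 = 254.
P[2]: S = E(K, 122) = 246; 31 ⊕ 246 = 233.
P[3]: S = E(K, 246) = 122; 56 ⊕ 122 = 66.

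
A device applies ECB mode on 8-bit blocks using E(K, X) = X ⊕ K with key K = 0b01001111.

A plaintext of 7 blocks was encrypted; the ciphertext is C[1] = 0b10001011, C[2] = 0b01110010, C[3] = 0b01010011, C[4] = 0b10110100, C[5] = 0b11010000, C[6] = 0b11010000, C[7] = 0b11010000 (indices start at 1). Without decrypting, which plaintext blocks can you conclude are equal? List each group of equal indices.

P[5] = P[6] = P[7]

ECB encrypts each block independently with the same key, so equal ciphertext blocks imply equal plaintext blocks.
C[5] = C[6] = C[7] = 0b11010000, so P[5] = P[6] = P[7].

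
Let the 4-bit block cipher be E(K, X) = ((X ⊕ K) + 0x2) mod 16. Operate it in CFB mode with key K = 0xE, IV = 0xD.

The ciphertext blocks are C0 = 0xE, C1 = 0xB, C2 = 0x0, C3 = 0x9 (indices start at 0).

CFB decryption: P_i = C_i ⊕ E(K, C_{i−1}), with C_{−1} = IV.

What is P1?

P1: E(K, 0xE) = 0x2; 0xB ⊕ 0x2 = 0x9.

P1 = 0x9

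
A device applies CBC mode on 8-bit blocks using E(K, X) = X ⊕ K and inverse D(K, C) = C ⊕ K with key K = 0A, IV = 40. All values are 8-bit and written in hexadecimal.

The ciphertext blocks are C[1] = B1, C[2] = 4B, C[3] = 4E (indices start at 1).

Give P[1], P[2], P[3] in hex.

CBC decryption: P_i = D(K, C_i) ⊕ C_{i−1}, with C_{0} = IV.
P[1]: D(K, B1) = BB; BB ⊕ 40 = FB.
P[2]: D(K, 4B) = 41; 41 ⊕ B1 = F0.
P[3]: D(K, 4E) = 44; 44 ⊕ 4B = 0F.

P[1] = FB, P[2] = F0, P[3] = 0F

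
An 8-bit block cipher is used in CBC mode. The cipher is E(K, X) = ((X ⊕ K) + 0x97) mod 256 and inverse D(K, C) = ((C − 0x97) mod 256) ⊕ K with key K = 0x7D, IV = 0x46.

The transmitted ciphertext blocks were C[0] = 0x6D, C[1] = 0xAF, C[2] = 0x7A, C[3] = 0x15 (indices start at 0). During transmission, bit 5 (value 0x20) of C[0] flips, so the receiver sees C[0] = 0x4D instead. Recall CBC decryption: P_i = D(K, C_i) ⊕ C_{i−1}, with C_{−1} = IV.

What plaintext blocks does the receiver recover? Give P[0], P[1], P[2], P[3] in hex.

P[0] = 0x8D, P[1] = 0x28, P[2] = 0x31, P[3] = 0x79

Only C[0] changed, to 0x4D. In CBC, a change in C_i garbles P_i and flips the same bit in P_{i+1}. Decrypting the received ciphertext:
P[0]: D(K, 0x4D) = 0xCB; 0xCB ⊕ 0x46 = 0x8D.
P[1]: D(K, 0xAF) = 0x65; 0x65 ⊕ 0x4D = 0x28.
P[2]: D(K, 0x7A) = 0x9E; 0x9E ⊕ 0xAF = 0x31.
P[3]: D(K, 0x15) = 0x03; 0x03 ⊕ 0x7A = 0x79.
Blocks that differ from the original plaintext: P[0], P[1].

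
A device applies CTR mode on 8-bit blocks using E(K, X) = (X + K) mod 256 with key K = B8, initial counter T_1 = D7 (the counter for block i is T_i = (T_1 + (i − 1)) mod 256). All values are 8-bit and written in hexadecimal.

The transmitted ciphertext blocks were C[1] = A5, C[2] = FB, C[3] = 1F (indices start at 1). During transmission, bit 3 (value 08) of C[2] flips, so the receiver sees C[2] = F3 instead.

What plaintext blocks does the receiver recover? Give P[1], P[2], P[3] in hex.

CTR decryption: S_i = E(K, T_i) where T_i is the counter for block i; P_i = C_i ⊕ S_i.
Only C[2] changed, to F3. In CTR, a change in C_i flips the same bit in P_i only; the keystream is unaffected. Decrypting the received ciphertext:
P[1]: T = D7, S = E(K, T) = 8F; A5 ⊕ 8F = 2A.
P[2]: T = D8, S = E(K, T) = 90; F3 ⊕ 90 = 63.
P[3]: T = D9, S = E(K, T) = 91; 1F ⊕ 91 = 8E.
Blocks that differ from the original plaintext: P[2].

P[1] = 2A, P[2] = 63, P[3] = 8E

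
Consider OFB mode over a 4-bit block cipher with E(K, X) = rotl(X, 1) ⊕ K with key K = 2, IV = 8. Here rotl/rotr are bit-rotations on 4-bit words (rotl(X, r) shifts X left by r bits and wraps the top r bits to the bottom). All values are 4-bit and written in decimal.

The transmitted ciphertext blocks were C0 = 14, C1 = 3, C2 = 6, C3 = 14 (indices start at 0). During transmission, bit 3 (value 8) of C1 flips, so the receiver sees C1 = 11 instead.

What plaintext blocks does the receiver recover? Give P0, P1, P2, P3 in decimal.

OFB decryption: S_i = E(K, S_{i−1}) with S_{−1} = IV; P_i = C_i ⊕ S_i.
Only C1 changed, to 11. In OFB, a change in C_i flips the same bit in P_i only; the keystream is unaffected. Decrypting the received ciphertext:
P0: S = E(K, 8) = 3; 14 ⊕ 3 = 13.
P1: S = E(K, 3) = 4; 11 ⊕ 4 = 15.
P2: S = E(K, 4) = 10; 6 ⊕ 10 = 12.
P3: S = E(K, 10) = 7; 14 ⊕ 7 = 9.
Blocks that differ from the original plaintext: P1.

P0 = 13, P1 = 15, P2 = 12, P3 = 9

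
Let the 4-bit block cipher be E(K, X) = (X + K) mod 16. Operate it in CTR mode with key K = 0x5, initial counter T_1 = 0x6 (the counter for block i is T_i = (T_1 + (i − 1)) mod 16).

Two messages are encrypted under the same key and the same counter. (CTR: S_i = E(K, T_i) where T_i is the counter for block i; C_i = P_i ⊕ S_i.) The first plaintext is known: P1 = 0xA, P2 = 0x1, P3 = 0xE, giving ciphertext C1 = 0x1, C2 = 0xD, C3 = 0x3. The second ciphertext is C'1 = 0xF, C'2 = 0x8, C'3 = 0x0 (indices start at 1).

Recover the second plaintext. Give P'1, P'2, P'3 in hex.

In CTR with a reused counter, both messages share the same keystream S_i, so C_i ⊕ C'_i = P_i ⊕ P'_i and thus P'_i = P_i ⊕ C_i ⊕ C'_i.
P'1: 0xA ⊕ 0x1 ⊕ 0xF = 0x4.
P'2: 0x1 ⊕ 0xD ⊕ 0x8 = 0x4.
P'3: 0xE ⊕ 0x3 ⊕ 0x0 = 0xD.

P'1 = 0x4, P'2 = 0x4, P'3 = 0xD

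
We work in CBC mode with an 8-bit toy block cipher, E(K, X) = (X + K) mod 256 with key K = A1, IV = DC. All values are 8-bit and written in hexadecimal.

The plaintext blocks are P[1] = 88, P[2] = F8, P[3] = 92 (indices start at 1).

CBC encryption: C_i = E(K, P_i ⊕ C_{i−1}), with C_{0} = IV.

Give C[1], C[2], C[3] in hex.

C[1]: P[1] ⊕ DC = 54; E(K, 54) = F5.
C[2]: P[2] ⊕ F5 = 0D; E(K, 0D) = AE.
C[3]: P[3] ⊕ AE = 3C; E(K, 3C) = DD.

C[1] = F5, C[2] = AE, C[3] = DD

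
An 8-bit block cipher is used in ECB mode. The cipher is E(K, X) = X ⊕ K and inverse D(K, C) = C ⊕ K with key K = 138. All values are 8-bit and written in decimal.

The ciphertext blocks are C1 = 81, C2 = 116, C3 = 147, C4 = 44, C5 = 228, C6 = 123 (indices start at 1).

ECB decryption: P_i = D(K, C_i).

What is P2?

P2: D(K, 116) = 254.

P2 = 254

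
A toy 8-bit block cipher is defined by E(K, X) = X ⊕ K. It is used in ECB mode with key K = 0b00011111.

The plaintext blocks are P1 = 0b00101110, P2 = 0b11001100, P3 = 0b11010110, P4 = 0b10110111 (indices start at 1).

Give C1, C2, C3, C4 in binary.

C1 = 0b00110001, C2 = 0b11010011, C3 = 0b11001001, C4 = 0b10101000

ECB encryption: C_i = E(K, P_i).
C1: E(K, 0b00101110) = 0b00110001.
C2: E(K, 0b11001100) = 0b11010011.
C3: E(K, 0b11010110) = 0b11001001.
C4: E(K, 0b10110111) = 0b10101000.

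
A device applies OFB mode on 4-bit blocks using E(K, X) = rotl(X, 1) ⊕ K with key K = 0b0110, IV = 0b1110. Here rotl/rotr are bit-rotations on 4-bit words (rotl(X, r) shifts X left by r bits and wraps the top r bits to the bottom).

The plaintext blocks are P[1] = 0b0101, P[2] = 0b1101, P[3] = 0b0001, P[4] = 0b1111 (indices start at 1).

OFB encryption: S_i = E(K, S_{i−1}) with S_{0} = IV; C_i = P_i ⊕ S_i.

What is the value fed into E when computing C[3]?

C[1]: S = E(K, 0b1110) = 0b1011; 0b0101 ⊕ 0b1011 = 0b1110.
C[2]: S = E(K, 0b1011) = 0b0001; 0b1101 ⊕ 0b0001 = 0b1100.
C[3]: S = E(K, 0b0001) = 0b0100; 0b0001 ⊕ 0b0100 = 0b0101.
So the input to E for block [3] is 0b0001.

0b0001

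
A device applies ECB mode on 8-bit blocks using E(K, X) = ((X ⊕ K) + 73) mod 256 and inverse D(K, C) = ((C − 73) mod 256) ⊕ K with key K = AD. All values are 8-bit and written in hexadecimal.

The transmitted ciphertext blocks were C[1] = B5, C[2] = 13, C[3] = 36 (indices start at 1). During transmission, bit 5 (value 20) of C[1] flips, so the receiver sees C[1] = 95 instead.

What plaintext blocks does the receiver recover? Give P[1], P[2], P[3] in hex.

ECB decryption: P_i = D(K, C_i).
Only C[1] changed, to 95. In ECB, a change in C_i affects only P_i. Decrypting the received ciphertext:
P[1]: D(K, 95) = 8F.
P[2]: D(K, 13) = 0D.
P[3]: D(K, 36) = 6E.
Blocks that differ from the original plaintext: P[1].

P[1] = 8F, P[2] = 0D, P[3] = 6E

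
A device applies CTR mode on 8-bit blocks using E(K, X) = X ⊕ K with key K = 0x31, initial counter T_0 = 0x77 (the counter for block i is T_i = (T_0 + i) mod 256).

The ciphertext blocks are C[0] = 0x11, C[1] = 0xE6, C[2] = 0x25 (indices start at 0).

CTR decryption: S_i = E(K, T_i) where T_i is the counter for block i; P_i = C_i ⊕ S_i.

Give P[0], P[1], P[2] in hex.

P[0]: T = 0x77, S = E(K, T) = 0x46; 0x11 ⊕ 0x46 = 0x57.
P[1]: T = 0x78, S = E(K, T) = 0x49; 0xE6 ⊕ 0x49 = 0xAF.
P[2]: T = 0x79, S = E(K, T) = 0x48; 0x25 ⊕ 0x48 = 0x6D.

P[0] = 0x57, P[1] = 0xAF, P[2] = 0x6D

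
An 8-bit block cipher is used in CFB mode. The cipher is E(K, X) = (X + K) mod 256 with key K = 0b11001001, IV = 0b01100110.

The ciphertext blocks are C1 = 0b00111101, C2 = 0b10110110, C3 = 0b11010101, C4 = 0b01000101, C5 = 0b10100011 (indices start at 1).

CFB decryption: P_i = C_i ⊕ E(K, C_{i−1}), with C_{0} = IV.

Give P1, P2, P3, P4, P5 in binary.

P1: E(K, 0b01100110) = 0b00101111; 0b00111101 ⊕ 0b00101111 = 0b00010010.
P2: E(K, 0b00111101) = 0b00000110; 0b10110110 ⊕ 0b00000110 = 0b10110000.
P3: E(K, 0b10110110) = 0b01111111; 0b11010101 ⊕ 0b01111111 = 0b10101010.
P4: E(K, 0b11010101) = 0b10011110; 0b01000101 ⊕ 0b10011110 = 0b11011011.
P5: E(K, 0b01000101) = 0b00001110; 0b10100011 ⊕ 0b00001110 = 0b10101101.

P1 = 0b00010010, P2 = 0b10110000, P3 = 0b10101010, P4 = 0b11011011, P5 = 0b10101101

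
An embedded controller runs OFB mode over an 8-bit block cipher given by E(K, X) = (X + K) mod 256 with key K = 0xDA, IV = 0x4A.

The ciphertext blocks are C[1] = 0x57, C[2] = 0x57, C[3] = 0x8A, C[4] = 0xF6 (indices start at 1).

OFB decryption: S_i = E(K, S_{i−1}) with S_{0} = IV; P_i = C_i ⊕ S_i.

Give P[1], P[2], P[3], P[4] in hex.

P[1] = 0x73, P[2] = 0xA9, P[3] = 0x52, P[4] = 0x44

P[1]: S = E(K, 0x4A) = 0x24; 0x57 ⊕ 0x24 = 0x73.
P[2]: S = E(K, 0x24) = 0xFE; 0x57 ⊕ 0xFE = 0xA9.
P[3]: S = E(K, 0xFE) = 0xD8; 0x8A ⊕ 0xD8 = 0x52.
P[4]: S = E(K, 0xD8) = 0xB2; 0xF6 ⊕ 0xB2 = 0x44.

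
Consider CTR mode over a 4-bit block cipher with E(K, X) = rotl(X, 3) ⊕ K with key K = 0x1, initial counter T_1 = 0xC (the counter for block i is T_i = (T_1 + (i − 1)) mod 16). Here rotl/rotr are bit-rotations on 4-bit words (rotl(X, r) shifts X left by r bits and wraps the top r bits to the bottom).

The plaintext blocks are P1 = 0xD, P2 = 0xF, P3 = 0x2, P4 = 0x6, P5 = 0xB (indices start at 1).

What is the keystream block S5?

0x1

CTR encryption: S_i = E(K, T_i) where T_i is the counter for block i; C_i = P_i ⊕ S_i.
C1: T = 0xC, S = E(K, T) = 0x7; 0xD ⊕ 0x7 = 0xA.
C2: T = 0xD, S = E(K, T) = 0xF; 0xF ⊕ 0xF = 0x0.
C3: T = 0xE, S = E(K, T) = 0x6; 0x2 ⊕ 0x6 = 0x4.
C4: T = 0xF, S = E(K, T) = 0xE; 0x6 ⊕ 0xE = 0x8.
C5: T = 0x0, S = E(K, T) = 0x1; 0xB ⊕ 0x1 = 0xA.
So S5 = 0x1.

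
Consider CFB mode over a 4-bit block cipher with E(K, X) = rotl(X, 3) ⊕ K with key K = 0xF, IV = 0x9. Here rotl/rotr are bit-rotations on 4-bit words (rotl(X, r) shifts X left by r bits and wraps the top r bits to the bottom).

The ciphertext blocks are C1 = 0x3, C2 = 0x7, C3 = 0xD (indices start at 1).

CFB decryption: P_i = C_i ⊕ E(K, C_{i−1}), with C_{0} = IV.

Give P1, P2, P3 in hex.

P1 = 0x0, P2 = 0x1, P3 = 0x9

P1: E(K, 0x9) = 0x3; 0x3 ⊕ 0x3 = 0x0.
P2: E(K, 0x3) = 0x6; 0x7 ⊕ 0x6 = 0x1.
P3: E(K, 0x7) = 0x4; 0xD ⊕ 0x4 = 0x9.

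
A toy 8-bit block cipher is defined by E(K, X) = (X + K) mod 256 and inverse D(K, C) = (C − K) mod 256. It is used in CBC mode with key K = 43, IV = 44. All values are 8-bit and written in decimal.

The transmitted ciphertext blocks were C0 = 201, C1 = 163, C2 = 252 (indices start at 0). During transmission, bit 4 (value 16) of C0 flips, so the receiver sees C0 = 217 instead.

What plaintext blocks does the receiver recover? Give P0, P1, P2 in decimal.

CBC decryption: P_i = D(K, C_i) ⊕ C_{i−1}, with C_{−1} = IV.
Only C0 changed, to 217. In CBC, a change in C_i garbles P_i and flips the same bit in P_{i+1}. Decrypting the received ciphertext:
P0: D(K, 217) = 174; 174 ⊕ 44 = 130.
P1: D(K, 163) = 120; 120 ⊕ 217 = 161.
P2: D(K, 252) = 209; 209 ⊕ 163 = 114.
Blocks that differ from the original plaintext: P0, P1.

P0 = 130, P1 = 161, P2 = 114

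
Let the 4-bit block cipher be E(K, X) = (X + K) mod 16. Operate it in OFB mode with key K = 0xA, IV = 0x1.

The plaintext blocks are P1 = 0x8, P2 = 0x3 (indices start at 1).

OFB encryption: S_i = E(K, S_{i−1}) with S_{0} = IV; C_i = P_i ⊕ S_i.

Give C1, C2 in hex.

C1 = 0x3, C2 = 0x6

C1: S = E(K, 0x1) = 0xB; 0x8 ⊕ 0xB = 0x3.
C2: S = E(K, 0xB) = 0x5; 0x3 ⊕ 0x5 = 0x6.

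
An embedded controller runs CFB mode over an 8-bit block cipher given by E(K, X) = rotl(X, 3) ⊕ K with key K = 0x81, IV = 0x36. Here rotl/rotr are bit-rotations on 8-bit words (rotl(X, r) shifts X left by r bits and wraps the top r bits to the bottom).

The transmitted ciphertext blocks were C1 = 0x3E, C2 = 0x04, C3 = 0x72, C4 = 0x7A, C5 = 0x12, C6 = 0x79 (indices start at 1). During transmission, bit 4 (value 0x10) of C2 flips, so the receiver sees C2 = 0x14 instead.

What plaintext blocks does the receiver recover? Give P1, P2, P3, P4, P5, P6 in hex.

CFB decryption: P_i = C_i ⊕ E(K, C_{i−1}), with C_{0} = IV.
Only C2 changed, to 0x14. In CFB, a change in C_i flips the same bit in P_i and garbles P_{i+1}. Decrypting the received ciphertext:
P1: E(K, 0x36) = 0x30; 0x3E ⊕ 0x30 = 0x0E.
P2: E(K, 0x3E) = 0x70; 0x14 ⊕ 0x70 = 0x64.
P3: E(K, 0x14) = 0x21; 0x72 ⊕ 0x21 = 0x53.
P4: E(K, 0x72) = 0x12; 0x7A ⊕ 0x12 = 0x68.
P5: E(K, 0x7A) = 0x52; 0x12 ⊕ 0x52 = 0x40.
P6: E(K, 0x12) = 0x11; 0x79 ⊕ 0x11 = 0x68.
Blocks that differ from the original plaintext: P2, P3.

P1 = 0x0E, P2 = 0x64, P3 = 0x53, P4 = 0x68, P5 = 0x40, P6 = 0x68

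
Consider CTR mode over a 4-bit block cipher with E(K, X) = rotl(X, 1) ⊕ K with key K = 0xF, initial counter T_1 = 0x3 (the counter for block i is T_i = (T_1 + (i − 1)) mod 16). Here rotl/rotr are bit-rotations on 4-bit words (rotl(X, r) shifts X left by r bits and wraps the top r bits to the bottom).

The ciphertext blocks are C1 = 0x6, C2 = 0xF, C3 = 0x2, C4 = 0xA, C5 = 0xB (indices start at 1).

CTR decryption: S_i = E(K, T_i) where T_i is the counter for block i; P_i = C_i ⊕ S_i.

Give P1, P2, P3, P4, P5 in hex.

P1 = 0xF, P2 = 0x8, P3 = 0x7, P4 = 0x9, P5 = 0xA

P1: T = 0x3, S = E(K, T) = 0x9; 0x6 ⊕ 0x9 = 0xF.
P2: T = 0x4, S = E(K, T) = 0x7; 0xF ⊕ 0x7 = 0x8.
P3: T = 0x5, S = E(K, T) = 0x5; 0x2 ⊕ 0x5 = 0x7.
P4: T = 0x6, S = E(K, T) = 0x3; 0xA ⊕ 0x3 = 0x9.
P5: T = 0x7, S = E(K, T) = 0x1; 0xB ⊕ 0x1 = 0xA.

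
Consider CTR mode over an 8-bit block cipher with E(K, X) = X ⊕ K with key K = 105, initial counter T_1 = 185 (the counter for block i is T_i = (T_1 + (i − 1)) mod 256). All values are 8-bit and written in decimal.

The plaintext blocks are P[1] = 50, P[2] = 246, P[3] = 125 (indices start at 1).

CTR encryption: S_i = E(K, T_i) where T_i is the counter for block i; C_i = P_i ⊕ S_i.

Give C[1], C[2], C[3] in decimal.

C[1]: T = 185, S = E(K, T) = 208; 50 ⊕ 208 = 226.
C[2]: T = 186, S = E(K, T) = 211; 246 ⊕ 211 = 37.
C[3]: T = 187, S = E(K, T) = 210; 125 ⊕ 210 = 175.

C[1] = 226, C[2] = 37, C[3] = 175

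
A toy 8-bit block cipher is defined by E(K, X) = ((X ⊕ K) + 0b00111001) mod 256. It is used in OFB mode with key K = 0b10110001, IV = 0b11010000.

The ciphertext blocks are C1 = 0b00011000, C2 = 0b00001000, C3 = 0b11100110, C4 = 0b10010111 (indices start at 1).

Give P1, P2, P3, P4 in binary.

P1 = 0b10000010, P2 = 0b01101100, P3 = 0b11101000, P4 = 0b01101111

OFB decryption: S_i = E(K, S_{i−1}) with S_{0} = IV; P_i = C_i ⊕ S_i.
P1: S = E(K, 0b11010000) = 0b10011010; 0b00011000 ⊕ 0b10011010 = 0b10000010.
P2: S = E(K, 0b10011010) = 0b01100100; 0b00001000 ⊕ 0b01100100 = 0b01101100.
P3: S = E(K, 0b01100100) = 0b00001110; 0b11100110 ⊕ 0b00001110 = 0b11101000.
P4: S = E(K, 0b00001110) = 0b11111000; 0b10010111 ⊕ 0b11111000 = 0b01101111.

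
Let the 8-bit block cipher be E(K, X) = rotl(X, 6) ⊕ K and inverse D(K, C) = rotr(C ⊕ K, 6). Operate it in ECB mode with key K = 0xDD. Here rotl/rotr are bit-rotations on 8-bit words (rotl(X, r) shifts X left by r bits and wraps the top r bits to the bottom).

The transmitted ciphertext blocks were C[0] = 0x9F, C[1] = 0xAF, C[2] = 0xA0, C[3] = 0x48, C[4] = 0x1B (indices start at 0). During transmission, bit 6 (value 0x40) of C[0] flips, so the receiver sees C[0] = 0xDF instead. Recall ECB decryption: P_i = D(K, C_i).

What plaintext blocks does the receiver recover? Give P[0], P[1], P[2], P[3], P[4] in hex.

P[0] = 0x08, P[1] = 0xC9, P[2] = 0xF5, P[3] = 0x56, P[4] = 0x1B

Only C[0] changed, to 0xDF. In ECB, a change in C_i affects only P_i. Decrypting the received ciphertext:
P[0]: D(K, 0xDF) = 0x08.
P[1]: D(K, 0xAF) = 0xC9.
P[2]: D(K, 0xA0) = 0xF5.
P[3]: D(K, 0x48) = 0x56.
P[4]: D(K, 0x1B) = 0x1B.
Blocks that differ from the original plaintext: P[0].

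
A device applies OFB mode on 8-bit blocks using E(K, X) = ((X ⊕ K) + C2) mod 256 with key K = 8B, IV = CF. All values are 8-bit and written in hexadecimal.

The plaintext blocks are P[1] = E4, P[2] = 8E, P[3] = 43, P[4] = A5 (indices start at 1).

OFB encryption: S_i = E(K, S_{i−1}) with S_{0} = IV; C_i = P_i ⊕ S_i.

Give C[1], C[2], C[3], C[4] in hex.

C[1] = E2, C[2] = C1, C[3] = C5, C[4] = 6A

C[1]: S = E(K, CF) = 06; E4 ⊕ 06 = E2.
C[2]: S = E(K, 06) = 4F; 8E ⊕ 4F = C1.
C[3]: S = E(K, 4F) = 86; 43 ⊕ 86 = C5.
C[4]: S = E(K, 86) = CF; A5 ⊕ CF = 6A.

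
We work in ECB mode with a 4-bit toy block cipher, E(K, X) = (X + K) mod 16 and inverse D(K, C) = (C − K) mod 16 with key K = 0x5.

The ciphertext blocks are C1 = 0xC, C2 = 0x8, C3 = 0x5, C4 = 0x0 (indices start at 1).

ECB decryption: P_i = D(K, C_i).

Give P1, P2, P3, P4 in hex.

P1 = 0x7, P2 = 0x3, P3 = 0x0, P4 = 0xB

P1: D(K, 0xC) = 0x7.
P2: D(K, 0x8) = 0x3.
P3: D(K, 0x5) = 0x0.
P4: D(K, 0x0) = 0xB.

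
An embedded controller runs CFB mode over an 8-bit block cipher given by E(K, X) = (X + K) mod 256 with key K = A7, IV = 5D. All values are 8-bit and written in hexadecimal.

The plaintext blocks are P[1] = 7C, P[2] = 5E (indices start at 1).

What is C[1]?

C[1] = 78

CFB encryption: C_i = P_i ⊕ E(K, C_{i−1}), with C_{0} = IV.
C[1]: E(K, 5D) = 04; 7C ⊕ 04 = 78.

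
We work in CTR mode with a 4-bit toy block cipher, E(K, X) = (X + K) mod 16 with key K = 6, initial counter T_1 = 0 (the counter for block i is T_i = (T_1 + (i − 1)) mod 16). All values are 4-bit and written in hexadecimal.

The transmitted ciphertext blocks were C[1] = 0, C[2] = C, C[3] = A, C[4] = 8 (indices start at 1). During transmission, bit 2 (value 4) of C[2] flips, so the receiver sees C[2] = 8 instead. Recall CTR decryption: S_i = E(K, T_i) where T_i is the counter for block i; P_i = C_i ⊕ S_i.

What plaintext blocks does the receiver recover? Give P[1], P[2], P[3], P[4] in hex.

Only C[2] changed, to 8. In CTR, a change in C_i flips the same bit in P_i only; the keystream is unaffected. Decrypting the received ciphertext:
P[1]: T = 0, S = E(K, T) = 6; 0 ⊕ 6 = 6.
P[2]: T = 1, S = E(K, T) = 7; 8 ⊕ 7 = F.
P[3]: T = 2, S = E(K, T) = 8; A ⊕ 8 = 2.
P[4]: T = 3, S = E(K, T) = 9; 8 ⊕ 9 = 1.
Blocks that differ from the original plaintext: P[2].

P[1] = 6, P[2] = F, P[3] = 2, P[4] = 1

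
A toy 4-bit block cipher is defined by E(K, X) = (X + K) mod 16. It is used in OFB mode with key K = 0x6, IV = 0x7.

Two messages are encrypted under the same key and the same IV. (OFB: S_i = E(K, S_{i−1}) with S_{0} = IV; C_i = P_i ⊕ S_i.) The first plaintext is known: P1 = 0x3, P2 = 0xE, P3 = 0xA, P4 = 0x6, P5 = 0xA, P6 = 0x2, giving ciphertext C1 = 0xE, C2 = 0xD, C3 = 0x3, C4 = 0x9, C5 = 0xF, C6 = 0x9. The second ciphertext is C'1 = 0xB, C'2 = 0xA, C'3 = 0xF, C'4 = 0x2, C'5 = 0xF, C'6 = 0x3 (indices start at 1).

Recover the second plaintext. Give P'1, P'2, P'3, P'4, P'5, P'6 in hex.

P'1 = 0x6, P'2 = 0x9, P'3 = 0x6, P'4 = 0xD, P'5 = 0xA, P'6 = 0x8

In OFB with a reused IV, both messages share the same keystream S_i, so C_i ⊕ C'_i = P_i ⊕ P'_i and thus P'_i = P_i ⊕ C_i ⊕ C'_i.
P'1: 0x3 ⊕ 0xE ⊕ 0xB = 0x6.
P'2: 0xE ⊕ 0xD ⊕ 0xA = 0x9.
P'3: 0xA ⊕ 0x3 ⊕ 0xF = 0x6.
P'4: 0x6 ⊕ 0x9 ⊕ 0x2 = 0xD.
P'5: 0xA ⊕ 0xF ⊕ 0xF = 0xA.
P'6: 0x2 ⊕ 0x9 ⊕ 0x3 = 0x8.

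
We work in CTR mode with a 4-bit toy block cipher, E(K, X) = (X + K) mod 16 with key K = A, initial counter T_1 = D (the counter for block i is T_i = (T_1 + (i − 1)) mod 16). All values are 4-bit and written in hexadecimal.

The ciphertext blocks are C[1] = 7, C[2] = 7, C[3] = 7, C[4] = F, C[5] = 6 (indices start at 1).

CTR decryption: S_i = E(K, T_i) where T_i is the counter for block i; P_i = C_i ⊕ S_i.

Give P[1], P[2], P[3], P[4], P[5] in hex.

P[1] = 0, P[2] = F, P[3] = E, P[4] = 5, P[5] = D

P[1]: T = D, S = E(K, T) = 7; 7 ⊕ 7 = 0.
P[2]: T = E, S = E(K, T) = 8; 7 ⊕ 8 = F.
P[3]: T = F, S = E(K, T) = 9; 7 ⊕ 9 = E.
P[4]: T = 0, S = E(K, T) = A; F ⊕ A = 5.
P[5]: T = 1, S = E(K, T) = B; 6 ⊕ B = D.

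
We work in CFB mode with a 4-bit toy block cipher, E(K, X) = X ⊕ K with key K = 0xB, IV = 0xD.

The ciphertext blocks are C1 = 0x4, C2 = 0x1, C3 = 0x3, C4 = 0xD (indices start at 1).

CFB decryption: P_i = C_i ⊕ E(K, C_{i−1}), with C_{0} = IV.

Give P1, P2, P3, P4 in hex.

P1 = 0x2, P2 = 0xE, P3 = 0x9, P4 = 0x5

P1: E(K, 0xD) = 0x6; 0x4 ⊕ 0x6 = 0x2.
P2: E(K, 0x4) = 0xF; 0x1 ⊕ 0xF = 0xE.
P3: E(K, 0x1) = 0xA; 0x3 ⊕ 0xA = 0x9.
P4: E(K, 0x3) = 0x8; 0xD ⊕ 0x8 = 0x5.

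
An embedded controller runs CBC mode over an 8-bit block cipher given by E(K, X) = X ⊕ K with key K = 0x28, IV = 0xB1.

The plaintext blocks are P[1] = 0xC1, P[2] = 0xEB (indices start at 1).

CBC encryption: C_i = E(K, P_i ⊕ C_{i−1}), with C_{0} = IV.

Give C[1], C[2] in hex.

C[1] = 0x58, C[2] = 0x9B

C[1]: P[1] ⊕ 0xB1 = 0x70; E(K, 0x70) = 0x58.
C[2]: P[2] ⊕ 0x58 = 0xB3; E(K, 0xB3) = 0x9B.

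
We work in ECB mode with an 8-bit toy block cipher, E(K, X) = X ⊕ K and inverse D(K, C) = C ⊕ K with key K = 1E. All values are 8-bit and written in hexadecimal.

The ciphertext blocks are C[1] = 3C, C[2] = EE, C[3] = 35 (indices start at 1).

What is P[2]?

P[2] = F0

ECB decryption: P_i = D(K, C_i).
P[2]: D(K, EE) = F0.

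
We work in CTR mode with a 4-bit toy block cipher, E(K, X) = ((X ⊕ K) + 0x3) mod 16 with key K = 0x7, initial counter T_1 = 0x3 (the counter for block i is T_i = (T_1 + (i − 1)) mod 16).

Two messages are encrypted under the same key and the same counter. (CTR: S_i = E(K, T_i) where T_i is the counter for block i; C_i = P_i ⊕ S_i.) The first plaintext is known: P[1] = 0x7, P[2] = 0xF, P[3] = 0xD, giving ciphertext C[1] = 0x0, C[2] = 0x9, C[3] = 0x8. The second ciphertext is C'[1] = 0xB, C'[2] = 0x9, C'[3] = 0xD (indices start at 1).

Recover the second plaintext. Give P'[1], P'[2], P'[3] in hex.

P'[1] = 0xC, P'[2] = 0xF, P'[3] = 0x8

In CTR with a reused counter, both messages share the same keystream S_i, so C_i ⊕ C'_i = P_i ⊕ P'_i and thus P'_i = P_i ⊕ C_i ⊕ C'_i.
P'[1]: 0x7 ⊕ 0x0 ⊕ 0xB = 0xC.
P'[2]: 0xF ⊕ 0x9 ⊕ 0x9 = 0xF.
P'[3]: 0xD ⊕ 0x8 ⊕ 0xD = 0x8.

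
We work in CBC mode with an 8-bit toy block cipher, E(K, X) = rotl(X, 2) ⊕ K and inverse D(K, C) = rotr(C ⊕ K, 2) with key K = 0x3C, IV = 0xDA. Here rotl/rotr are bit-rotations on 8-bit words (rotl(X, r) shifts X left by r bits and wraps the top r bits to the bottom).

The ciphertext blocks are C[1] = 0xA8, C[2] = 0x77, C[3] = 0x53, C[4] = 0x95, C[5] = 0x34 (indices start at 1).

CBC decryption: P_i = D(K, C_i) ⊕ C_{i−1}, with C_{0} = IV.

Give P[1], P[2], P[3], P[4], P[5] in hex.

P[1]: D(K, 0xA8) = 0x25; 0x25 ⊕ 0xDA = 0xFF.
P[2]: D(K, 0x77) = 0xD2; 0xD2 ⊕ 0xA8 = 0x7A.
P[3]: D(K, 0x53) = 0xDB; 0xDB ⊕ 0x77 = 0xAC.
P[4]: D(K, 0x95) = 0x6A; 0x6A ⊕ 0x53 = 0x39.
P[5]: D(K, 0x34) = 0x02; 0x02 ⊕ 0x95 = 0x97.

P[1] = 0xFF, P[2] = 0x7A, P[3] = 0xAC, P[4] = 0x39, P[5] = 0x97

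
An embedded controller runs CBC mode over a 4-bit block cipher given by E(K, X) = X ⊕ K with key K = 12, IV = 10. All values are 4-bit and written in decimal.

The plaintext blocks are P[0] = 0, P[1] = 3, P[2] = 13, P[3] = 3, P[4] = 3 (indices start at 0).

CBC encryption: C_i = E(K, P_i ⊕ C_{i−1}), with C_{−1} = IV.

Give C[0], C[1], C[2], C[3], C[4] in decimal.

C[0]: P[0] ⊕ 10 = 10; E(K, 10) = 6.
C[1]: P[1] ⊕ 6 = 5; E(K, 5) = 9.
C[2]: P[2] ⊕ 9 = 4; E(K, 4) = 8.
C[3]: P[3] ⊕ 8 = 11; E(K, 11) = 7.
C[4]: P[4] ⊕ 7 = 4; E(K, 4) = 8.

C[0] = 6, C[1] = 9, C[2] = 8, C[3] = 7, C[4] = 8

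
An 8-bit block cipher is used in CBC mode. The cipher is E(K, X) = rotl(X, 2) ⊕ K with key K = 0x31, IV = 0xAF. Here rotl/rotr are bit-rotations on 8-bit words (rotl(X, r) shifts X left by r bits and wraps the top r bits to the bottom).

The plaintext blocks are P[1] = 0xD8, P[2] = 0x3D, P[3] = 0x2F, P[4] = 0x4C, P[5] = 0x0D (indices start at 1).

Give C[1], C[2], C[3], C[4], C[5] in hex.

C[1] = 0xEC, C[2] = 0x76, C[3] = 0x54, C[4] = 0x51, C[5] = 0x40

CBC encryption: C_i = E(K, P_i ⊕ C_{i−1}), with C_{0} = IV.
C[1]: P[1] ⊕ 0xAF = 0x77; E(K, 0x77) = 0xEC.
C[2]: P[2] ⊕ 0xEC = 0xD1; E(K, 0xD1) = 0x76.
C[3]: P[3] ⊕ 0x76 = 0x59; E(K, 0x59) = 0x54.
C[4]: P[4] ⊕ 0x54 = 0x18; E(K, 0x18) = 0x51.
C[5]: P[5] ⊕ 0x51 = 0x5C; E(K, 0x5C) = 0x40.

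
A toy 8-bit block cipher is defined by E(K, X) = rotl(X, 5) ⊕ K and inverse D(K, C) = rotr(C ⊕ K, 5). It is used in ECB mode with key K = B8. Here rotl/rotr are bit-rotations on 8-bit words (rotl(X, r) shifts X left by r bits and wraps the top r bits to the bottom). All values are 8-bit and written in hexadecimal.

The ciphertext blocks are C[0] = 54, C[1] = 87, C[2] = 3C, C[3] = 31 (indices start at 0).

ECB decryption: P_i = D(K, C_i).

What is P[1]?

P[1]: D(K, 87) = F9.

P[1] = F9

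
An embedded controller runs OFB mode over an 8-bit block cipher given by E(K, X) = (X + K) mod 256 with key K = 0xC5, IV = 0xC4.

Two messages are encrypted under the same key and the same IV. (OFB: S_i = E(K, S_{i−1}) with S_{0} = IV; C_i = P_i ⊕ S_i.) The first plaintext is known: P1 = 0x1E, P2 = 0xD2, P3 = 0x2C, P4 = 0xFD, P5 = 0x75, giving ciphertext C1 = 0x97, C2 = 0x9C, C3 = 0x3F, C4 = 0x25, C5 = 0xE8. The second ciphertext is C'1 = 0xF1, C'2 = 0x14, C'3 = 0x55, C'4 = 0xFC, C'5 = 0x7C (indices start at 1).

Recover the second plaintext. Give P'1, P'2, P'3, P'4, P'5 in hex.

P'1 = 0x78, P'2 = 0x5A, P'3 = 0x46, P'4 = 0x24, P'5 = 0xE1

In OFB with a reused IV, both messages share the same keystream S_i, so C_i ⊕ C'_i = P_i ⊕ P'_i and thus P'_i = P_i ⊕ C_i ⊕ C'_i.
P'1: 0x1E ⊕ 0x97 ⊕ 0xF1 = 0x78.
P'2: 0xD2 ⊕ 0x9C ⊕ 0x14 = 0x5A.
P'3: 0x2C ⊕ 0x3F ⊕ 0x55 = 0x46.
P'4: 0xFD ⊕ 0x25 ⊕ 0xFC = 0x24.
P'5: 0x75 ⊕ 0xE8 ⊕ 0x7C = 0xE1.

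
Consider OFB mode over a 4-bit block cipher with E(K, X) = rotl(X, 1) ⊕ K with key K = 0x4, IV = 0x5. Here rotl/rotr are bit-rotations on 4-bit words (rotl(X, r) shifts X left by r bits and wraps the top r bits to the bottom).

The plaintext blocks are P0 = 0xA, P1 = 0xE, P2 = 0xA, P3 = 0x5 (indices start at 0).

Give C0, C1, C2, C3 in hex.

C0 = 0x4, C1 = 0x7, C2 = 0xD, C3 = 0xF

OFB encryption: S_i = E(K, S_{i−1}) with S_{−1} = IV; C_i = P_i ⊕ S_i.
C0: S = E(K, 0x5) = 0xE; 0xA ⊕ 0xE = 0x4.
C1: S = E(K, 0xE) = 0x9; 0xE ⊕ 0x9 = 0x7.
C2: S = E(K, 0x9) = 0x7; 0xA ⊕ 0x7 = 0xD.
C3: S = E(K, 0x7) = 0xA; 0x5 ⊕ 0xA = 0xF.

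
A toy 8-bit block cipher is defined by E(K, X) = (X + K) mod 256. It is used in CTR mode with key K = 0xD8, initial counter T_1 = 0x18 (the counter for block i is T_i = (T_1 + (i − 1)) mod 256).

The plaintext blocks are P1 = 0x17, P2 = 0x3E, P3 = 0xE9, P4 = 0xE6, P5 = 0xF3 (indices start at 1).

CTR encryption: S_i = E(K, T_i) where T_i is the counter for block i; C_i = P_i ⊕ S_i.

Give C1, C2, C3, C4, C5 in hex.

C1: T = 0x18, S = E(K, T) = 0xF0; 0x17 ⊕ 0xF0 = 0xE7.
C2: T = 0x19, S = E(K, T) = 0xF1; 0x3E ⊕ 0xF1 = 0xCF.
C3: T = 0x1A, S = E(K, T) = 0xF2; 0xE9 ⊕ 0xF2 = 0x1B.
C4: T = 0x1B, S = E(K, T) = 0xF3; 0xE6 ⊕ 0xF3 = 0x15.
C5: T = 0x1C, S = E(K, T) = 0xF4; 0xF3 ⊕ 0xF4 = 0x07.

C1 = 0xE7, C2 = 0xCF, C3 = 0x1B, C4 = 0x15, C5 = 0x07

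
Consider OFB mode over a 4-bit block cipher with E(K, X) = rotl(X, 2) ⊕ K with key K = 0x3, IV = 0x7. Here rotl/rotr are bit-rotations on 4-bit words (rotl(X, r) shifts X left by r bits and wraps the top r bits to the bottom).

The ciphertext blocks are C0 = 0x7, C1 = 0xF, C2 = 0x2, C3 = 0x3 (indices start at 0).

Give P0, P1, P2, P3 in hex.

P0 = 0x9, P1 = 0x7, P2 = 0x3, P3 = 0x4

OFB decryption: S_i = E(K, S_{i−1}) with S_{−1} = IV; P_i = C_i ⊕ S_i.
P0: S = E(K, 0x7) = 0xE; 0x7 ⊕ 0xE = 0x9.
P1: S = E(K, 0xE) = 0x8; 0xF ⊕ 0x8 = 0x7.
P2: S = E(K, 0x8) = 0x1; 0x2 ⊕ 0x1 = 0x3.
P3: S = E(K, 0x1) = 0x7; 0x3 ⊕ 0x7 = 0x4.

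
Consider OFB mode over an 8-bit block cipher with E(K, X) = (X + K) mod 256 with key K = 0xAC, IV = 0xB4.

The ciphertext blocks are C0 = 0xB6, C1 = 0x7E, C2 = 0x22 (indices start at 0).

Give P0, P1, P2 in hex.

OFB decryption: S_i = E(K, S_{i−1}) with S_{−1} = IV; P_i = C_i ⊕ S_i.
P0: S = E(K, 0xB4) = 0x60; 0xB6 ⊕ 0x60 = 0xD6.
P1: S = E(K, 0x60) = 0x0C; 0x7E ⊕ 0x0C = 0x72.
P2: S = E(K, 0x0C) = 0xB8; 0x22 ⊕ 0xB8 = 0x9A.

P0 = 0xD6, P1 = 0x72, P2 = 0x9A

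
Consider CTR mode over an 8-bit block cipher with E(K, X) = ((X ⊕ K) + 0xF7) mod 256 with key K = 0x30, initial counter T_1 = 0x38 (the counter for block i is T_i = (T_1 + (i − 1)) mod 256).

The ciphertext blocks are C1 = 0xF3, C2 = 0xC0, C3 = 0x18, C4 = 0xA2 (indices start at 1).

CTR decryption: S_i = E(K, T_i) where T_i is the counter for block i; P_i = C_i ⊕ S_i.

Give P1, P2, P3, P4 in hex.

P1 = 0x0C, P2 = 0xC0, P3 = 0x19, P4 = 0xA0

P1: T = 0x38, S = E(K, T) = 0xFF; 0xF3 ⊕ 0xFF = 0x0C.
P2: T = 0x39, S = E(K, T) = 0x00; 0xC0 ⊕ 0x00 = 0xC0.
P3: T = 0x3A, S = E(K, T) = 0x01; 0x18 ⊕ 0x01 = 0x19.
P4: T = 0x3B, S = E(K, T) = 0x02; 0xA2 ⊕ 0x02 = 0xA0.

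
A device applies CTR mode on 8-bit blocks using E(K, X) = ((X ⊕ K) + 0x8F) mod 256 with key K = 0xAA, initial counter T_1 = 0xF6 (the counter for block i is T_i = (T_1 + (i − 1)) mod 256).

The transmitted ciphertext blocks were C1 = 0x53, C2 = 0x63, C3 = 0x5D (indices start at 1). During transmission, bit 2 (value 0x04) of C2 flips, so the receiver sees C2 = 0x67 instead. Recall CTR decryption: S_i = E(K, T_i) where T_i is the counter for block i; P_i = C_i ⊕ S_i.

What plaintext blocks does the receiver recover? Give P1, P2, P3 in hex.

P1 = 0xB8, P2 = 0x8B, P3 = 0xBC

Only C2 changed, to 0x67. In CTR, a change in C_i flips the same bit in P_i only; the keystream is unaffected. Decrypting the received ciphertext:
P1: T = 0xF6, S = E(K, T) = 0xEB; 0x53 ⊕ 0xEB = 0xB8.
P2: T = 0xF7, S = E(K, T) = 0xEC; 0x67 ⊕ 0xEC = 0x8B.
P3: T = 0xF8, S = E(K, T) = 0xE1; 0x5D ⊕ 0xE1 = 0xBC.
Blocks that differ from the original plaintext: P2.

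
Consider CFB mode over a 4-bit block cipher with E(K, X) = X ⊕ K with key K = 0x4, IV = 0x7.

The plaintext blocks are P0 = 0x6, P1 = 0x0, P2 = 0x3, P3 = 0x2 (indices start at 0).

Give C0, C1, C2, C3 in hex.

CFB encryption: C_i = P_i ⊕ E(K, C_{i−1}), with C_{−1} = IV.
C0: E(K, 0x7) = 0x3; 0x6 ⊕ 0x3 = 0x5.
C1: E(K, 0x5) = 0x1; 0x0 ⊕ 0x1 = 0x1.
C2: E(K, 0x1) = 0x5; 0x3 ⊕ 0x5 = 0x6.
C3: E(K, 0x6) = 0x2; 0x2 ⊕ 0x2 = 0x0.

C0 = 0x5, C1 = 0x1, C2 = 0x6, C3 = 0x0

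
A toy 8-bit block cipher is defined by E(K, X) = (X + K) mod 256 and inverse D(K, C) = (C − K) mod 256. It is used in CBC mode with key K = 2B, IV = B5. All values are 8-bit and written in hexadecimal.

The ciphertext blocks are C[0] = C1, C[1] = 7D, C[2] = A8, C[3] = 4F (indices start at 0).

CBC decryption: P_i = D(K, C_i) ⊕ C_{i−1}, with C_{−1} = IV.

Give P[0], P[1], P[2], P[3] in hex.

P[0]: D(K, C1) = 96; 96 ⊕ B5 = 23.
P[1]: D(K, 7D) = 52; 52 ⊕ C1 = 93.
P[2]: D(K, A8) = 7D; 7D ⊕ 7D = 00.
P[3]: D(K, 4F) = 24; 24 ⊕ A8 = 8C.

P[0] = 23, P[1] = 93, P[2] = 00, P[3] = 8C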